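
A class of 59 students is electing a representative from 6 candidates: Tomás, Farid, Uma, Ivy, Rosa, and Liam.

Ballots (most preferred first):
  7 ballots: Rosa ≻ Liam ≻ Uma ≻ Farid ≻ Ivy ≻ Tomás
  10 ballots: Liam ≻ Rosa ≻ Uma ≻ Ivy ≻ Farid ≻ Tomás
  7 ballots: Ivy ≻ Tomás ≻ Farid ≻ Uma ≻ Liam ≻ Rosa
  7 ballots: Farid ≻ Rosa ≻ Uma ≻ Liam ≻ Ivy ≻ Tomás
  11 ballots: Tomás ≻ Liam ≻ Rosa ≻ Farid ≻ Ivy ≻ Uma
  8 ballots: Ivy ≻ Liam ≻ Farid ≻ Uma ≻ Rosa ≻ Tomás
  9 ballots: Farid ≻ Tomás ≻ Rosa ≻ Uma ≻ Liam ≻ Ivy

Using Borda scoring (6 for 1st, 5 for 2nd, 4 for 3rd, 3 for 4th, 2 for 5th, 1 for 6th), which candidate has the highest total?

Liam

Tomás: 7×1 + 10×1 + 7×5 + 7×1 + 11×6 + 8×1 + 9×5 = 178
Farid: 7×3 + 10×2 + 7×4 + 7×6 + 11×3 + 8×4 + 9×6 = 230
Uma: 7×4 + 10×4 + 7×3 + 7×4 + 11×1 + 8×3 + 9×3 = 179
Ivy: 7×2 + 10×3 + 7×6 + 7×2 + 11×2 + 8×6 + 9×1 = 179
Rosa: 7×6 + 10×5 + 7×1 + 7×5 + 11×4 + 8×2 + 9×4 = 230
Liam: 7×5 + 10×6 + 7×2 + 7×3 + 11×5 + 8×5 + 9×2 = 243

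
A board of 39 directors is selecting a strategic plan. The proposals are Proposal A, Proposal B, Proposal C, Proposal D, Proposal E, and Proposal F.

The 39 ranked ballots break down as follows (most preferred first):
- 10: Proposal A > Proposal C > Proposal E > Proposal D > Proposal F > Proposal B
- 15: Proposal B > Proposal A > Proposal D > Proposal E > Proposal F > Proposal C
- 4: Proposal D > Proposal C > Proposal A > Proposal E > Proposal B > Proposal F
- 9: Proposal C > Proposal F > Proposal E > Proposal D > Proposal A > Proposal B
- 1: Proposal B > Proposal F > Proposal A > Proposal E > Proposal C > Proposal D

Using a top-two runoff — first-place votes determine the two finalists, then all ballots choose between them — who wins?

Proposal A

Round 1 first-place votes: Proposal A 10, Proposal B 16, Proposal C 9, Proposal D 4, Proposal E 0, Proposal F 0. Proposal B and Proposal A advance.
Runoff: Proposal B is ranked above Proposal A on 16 ballots, Proposal A above Proposal B on 23.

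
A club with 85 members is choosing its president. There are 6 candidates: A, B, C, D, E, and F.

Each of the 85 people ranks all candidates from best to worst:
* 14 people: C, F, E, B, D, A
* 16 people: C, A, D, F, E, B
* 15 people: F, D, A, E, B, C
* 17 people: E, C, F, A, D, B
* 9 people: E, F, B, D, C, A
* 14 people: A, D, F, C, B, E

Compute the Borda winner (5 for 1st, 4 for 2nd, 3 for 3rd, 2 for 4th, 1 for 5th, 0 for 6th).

A: 14×0 + 16×4 + 15×3 + 17×2 + 9×0 + 14×5 = 213
B: 14×2 + 16×0 + 15×1 + 17×0 + 9×3 + 14×1 = 84
C: 14×5 + 16×5 + 15×0 + 17×4 + 9×1 + 14×2 = 255
D: 14×1 + 16×3 + 15×4 + 17×1 + 9×2 + 14×4 = 213
E: 14×3 + 16×1 + 15×2 + 17×5 + 9×5 + 14×0 = 218
F: 14×4 + 16×2 + 15×5 + 17×3 + 9×4 + 14×3 = 292

F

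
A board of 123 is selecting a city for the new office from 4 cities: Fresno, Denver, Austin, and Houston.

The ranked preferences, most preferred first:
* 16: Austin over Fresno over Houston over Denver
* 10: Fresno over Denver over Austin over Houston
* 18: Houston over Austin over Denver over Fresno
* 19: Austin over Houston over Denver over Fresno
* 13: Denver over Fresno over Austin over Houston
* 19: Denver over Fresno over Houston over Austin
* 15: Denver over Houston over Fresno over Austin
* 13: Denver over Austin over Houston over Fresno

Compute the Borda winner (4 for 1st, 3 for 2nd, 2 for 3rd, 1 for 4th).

Denver

Fresno: 16×3 + 10×4 + 18×1 + 19×1 + 13×3 + 19×3 + 15×2 + 13×1 = 264
Denver: 16×1 + 10×3 + 18×2 + 19×2 + 13×4 + 19×4 + 15×4 + 13×4 = 360
Austin: 16×4 + 10×2 + 18×3 + 19×4 + 13×2 + 19×1 + 15×1 + 13×3 = 313
Houston: 16×2 + 10×1 + 18×4 + 19×3 + 13×1 + 19×2 + 15×3 + 13×2 = 293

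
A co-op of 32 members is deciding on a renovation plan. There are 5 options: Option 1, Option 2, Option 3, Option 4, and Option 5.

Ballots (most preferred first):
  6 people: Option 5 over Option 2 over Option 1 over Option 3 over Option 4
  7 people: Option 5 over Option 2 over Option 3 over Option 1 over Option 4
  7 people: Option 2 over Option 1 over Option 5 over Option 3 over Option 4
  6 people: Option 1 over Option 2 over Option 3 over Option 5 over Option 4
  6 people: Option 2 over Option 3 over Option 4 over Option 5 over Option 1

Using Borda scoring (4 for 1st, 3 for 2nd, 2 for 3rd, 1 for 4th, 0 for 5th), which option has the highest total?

Option 1: 6×2 + 7×1 + 7×3 + 6×4 + 6×0 = 64
Option 2: 6×3 + 7×3 + 7×4 + 6×3 + 6×4 = 109
Option 3: 6×1 + 7×2 + 7×1 + 6×2 + 6×3 = 57
Option 4: 6×0 + 7×0 + 7×0 + 6×0 + 6×2 = 12
Option 5: 6×4 + 7×4 + 7×2 + 6×1 + 6×1 = 78

Option 2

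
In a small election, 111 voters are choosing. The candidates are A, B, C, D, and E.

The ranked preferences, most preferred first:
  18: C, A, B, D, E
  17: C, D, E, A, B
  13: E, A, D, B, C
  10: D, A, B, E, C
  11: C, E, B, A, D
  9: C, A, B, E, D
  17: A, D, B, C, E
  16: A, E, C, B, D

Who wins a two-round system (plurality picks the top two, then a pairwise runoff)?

Round 1 first-place votes: A 33, B 0, C 55, D 10, E 13. C and A advance.
Runoff: C is ranked above A on 55 ballots, A above C on 56.

A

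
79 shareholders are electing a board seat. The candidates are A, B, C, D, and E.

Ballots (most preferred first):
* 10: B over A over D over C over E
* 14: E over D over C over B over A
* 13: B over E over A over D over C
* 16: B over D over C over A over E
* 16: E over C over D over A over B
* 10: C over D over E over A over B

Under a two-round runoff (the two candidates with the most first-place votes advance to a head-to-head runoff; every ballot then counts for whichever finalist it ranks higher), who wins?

E

Round 1 first-place votes: A 0, B 39, C 10, D 0, E 30. B and E advance.
Runoff: B is ranked above E on 39 ballots, E above B on 40.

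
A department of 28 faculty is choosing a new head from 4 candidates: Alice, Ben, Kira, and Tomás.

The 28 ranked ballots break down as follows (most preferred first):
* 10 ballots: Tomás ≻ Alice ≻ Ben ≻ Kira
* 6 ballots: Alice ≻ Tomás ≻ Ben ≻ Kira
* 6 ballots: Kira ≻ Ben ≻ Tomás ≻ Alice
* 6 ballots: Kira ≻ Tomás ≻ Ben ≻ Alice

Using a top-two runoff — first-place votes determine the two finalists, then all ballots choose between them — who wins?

Round 1 first-place votes: Alice 6, Ben 0, Kira 12, Tomás 10. Kira and Tomás advance.
Runoff: Kira is ranked above Tomás on 12 ballots, Tomás above Kira on 16.

Tomás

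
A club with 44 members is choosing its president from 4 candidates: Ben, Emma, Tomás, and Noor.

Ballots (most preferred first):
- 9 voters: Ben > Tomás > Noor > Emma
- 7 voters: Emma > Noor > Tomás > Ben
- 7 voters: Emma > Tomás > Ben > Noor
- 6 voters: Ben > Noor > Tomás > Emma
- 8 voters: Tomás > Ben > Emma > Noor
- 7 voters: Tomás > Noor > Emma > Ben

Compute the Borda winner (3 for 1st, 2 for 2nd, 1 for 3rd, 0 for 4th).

Tomás

Ben: 9×3 + 7×0 + 7×1 + 6×3 + 8×2 + 7×0 = 68
Emma: 9×0 + 7×3 + 7×3 + 6×0 + 8×1 + 7×1 = 57
Tomás: 9×2 + 7×1 + 7×2 + 6×1 + 8×3 + 7×3 = 90
Noor: 9×1 + 7×2 + 7×0 + 6×2 + 8×0 + 7×2 = 49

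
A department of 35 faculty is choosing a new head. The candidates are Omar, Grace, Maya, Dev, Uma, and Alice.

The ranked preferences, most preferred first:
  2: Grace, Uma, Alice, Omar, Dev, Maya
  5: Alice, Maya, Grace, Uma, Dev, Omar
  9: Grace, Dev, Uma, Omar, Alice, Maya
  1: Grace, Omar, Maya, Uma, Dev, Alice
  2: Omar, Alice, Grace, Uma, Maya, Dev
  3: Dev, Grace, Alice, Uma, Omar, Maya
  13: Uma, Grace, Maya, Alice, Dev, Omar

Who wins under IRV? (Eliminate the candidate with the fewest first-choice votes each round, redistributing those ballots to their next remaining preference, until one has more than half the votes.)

Grace

Round 1: Omar 2, Grace 12, Maya 0, Dev 3, Uma 13, Alice 5. Maya eliminated.
Round 2: Omar 2, Grace 12, Dev 3, Uma 13, Alice 5. Omar eliminated.
Round 3: Grace 12, Dev 3, Uma 13, Alice 7. Dev eliminated.
Round 4: Grace 15, Uma 13, Alice 7. Alice eliminated.
Round 5: Grace 22, Uma 13. Grace has a majority (≥18).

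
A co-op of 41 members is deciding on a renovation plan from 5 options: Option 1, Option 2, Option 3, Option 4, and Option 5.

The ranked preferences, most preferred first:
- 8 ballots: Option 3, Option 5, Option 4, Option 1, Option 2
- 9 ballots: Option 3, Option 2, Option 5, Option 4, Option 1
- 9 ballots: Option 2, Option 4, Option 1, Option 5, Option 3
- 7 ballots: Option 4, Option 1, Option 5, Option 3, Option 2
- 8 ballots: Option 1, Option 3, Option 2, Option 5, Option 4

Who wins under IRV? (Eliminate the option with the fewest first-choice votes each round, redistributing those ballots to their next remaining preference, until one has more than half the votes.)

Option 1

Round 1: Option 1 8, Option 2 9, Option 3 17, Option 4 7, Option 5 0. Option 5 eliminated.
Round 2: Option 1 8, Option 2 9, Option 3 17, Option 4 7. Option 4 eliminated.
Round 3: Option 1 15, Option 2 9, Option 3 17. Option 2 eliminated.
Round 4: Option 1 24, Option 3 17. Option 1 has a majority (≥21).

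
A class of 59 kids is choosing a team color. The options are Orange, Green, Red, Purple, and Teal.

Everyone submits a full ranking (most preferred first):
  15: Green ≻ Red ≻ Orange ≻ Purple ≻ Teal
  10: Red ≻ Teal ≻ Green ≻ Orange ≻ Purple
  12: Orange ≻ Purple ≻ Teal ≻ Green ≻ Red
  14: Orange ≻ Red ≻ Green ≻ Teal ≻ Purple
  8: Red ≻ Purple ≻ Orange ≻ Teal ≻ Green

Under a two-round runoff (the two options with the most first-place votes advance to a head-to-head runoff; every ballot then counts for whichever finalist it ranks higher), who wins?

Round 1 first-place votes: Orange 26, Green 15, Red 18, Purple 0, Teal 0. Orange and Red advance.
Runoff: Orange is ranked above Red on 26 ballots, Red above Orange on 33.

Red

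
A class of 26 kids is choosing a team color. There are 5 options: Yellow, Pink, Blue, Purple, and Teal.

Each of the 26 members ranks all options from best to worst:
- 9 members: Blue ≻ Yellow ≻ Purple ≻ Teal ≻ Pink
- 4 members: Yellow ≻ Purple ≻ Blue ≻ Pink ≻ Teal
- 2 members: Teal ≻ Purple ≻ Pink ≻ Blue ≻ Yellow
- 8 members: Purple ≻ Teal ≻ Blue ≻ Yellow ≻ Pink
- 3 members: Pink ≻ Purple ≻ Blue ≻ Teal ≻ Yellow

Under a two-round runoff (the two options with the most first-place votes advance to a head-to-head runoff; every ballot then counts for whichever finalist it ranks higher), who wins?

Round 1 first-place votes: Yellow 4, Pink 3, Blue 9, Purple 8, Teal 2. Blue and Purple advance.
Runoff: Blue is ranked above Purple on 9 ballots, Purple above Blue on 17.

Purple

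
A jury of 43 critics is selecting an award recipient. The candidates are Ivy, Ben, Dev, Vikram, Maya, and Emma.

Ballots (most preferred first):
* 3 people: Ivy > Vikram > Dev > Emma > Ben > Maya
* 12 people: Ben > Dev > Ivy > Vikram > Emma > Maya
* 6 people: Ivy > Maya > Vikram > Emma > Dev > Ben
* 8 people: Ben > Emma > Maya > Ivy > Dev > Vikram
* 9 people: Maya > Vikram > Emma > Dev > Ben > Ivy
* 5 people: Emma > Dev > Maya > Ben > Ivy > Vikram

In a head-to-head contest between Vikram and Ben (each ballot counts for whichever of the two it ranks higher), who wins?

Vikram is ranked above Ben on 18 ballots; Ben above Vikram on 25.

Ben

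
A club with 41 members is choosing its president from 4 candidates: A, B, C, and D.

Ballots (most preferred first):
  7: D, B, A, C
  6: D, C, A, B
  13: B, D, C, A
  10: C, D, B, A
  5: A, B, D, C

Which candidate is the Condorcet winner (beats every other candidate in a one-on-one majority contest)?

D vs A: 36–5
D vs B: 23–18
D vs C: 31–10
D beats every other candidate.

D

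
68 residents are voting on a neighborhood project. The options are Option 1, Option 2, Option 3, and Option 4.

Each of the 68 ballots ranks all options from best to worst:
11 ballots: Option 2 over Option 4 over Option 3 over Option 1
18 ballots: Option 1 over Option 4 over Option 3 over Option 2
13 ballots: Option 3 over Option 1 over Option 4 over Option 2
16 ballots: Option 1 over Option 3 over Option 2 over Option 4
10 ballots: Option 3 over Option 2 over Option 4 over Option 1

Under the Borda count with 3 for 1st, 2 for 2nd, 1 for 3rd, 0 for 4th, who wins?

Option 1: 11×0 + 18×3 + 13×2 + 16×3 + 10×0 = 128
Option 2: 11×3 + 18×0 + 13×0 + 16×1 + 10×2 = 69
Option 3: 11×1 + 18×1 + 13×3 + 16×2 + 10×3 = 130
Option 4: 11×2 + 18×2 + 13×1 + 16×0 + 10×1 = 81

Option 3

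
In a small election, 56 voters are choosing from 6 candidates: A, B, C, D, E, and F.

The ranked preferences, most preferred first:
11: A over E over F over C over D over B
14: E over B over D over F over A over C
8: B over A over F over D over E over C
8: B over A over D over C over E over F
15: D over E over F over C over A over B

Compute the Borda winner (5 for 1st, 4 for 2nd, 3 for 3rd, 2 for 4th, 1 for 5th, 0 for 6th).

A: 11×5 + 14×1 + 8×4 + 8×4 + 15×1 = 148
B: 11×0 + 14×4 + 8×5 + 8×5 + 15×0 = 136
C: 11×2 + 14×0 + 8×0 + 8×2 + 15×2 = 68
D: 11×1 + 14×3 + 8×2 + 8×3 + 15×5 = 168
E: 11×4 + 14×5 + 8×1 + 8×1 + 15×4 = 190
F: 11×3 + 14×2 + 8×3 + 8×0 + 15×3 = 130

E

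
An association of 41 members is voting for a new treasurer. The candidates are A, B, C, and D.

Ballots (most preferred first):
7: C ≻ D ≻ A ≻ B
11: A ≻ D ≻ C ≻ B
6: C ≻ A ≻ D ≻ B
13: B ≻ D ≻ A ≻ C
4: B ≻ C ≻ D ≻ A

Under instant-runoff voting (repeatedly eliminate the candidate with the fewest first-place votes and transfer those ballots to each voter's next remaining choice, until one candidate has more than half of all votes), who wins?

Round 1: A 11, B 17, C 13, D 0. D eliminated.
Round 2: A 11, B 17, C 13. A eliminated.
Round 3: B 17, C 24. C has a majority (≥21).

C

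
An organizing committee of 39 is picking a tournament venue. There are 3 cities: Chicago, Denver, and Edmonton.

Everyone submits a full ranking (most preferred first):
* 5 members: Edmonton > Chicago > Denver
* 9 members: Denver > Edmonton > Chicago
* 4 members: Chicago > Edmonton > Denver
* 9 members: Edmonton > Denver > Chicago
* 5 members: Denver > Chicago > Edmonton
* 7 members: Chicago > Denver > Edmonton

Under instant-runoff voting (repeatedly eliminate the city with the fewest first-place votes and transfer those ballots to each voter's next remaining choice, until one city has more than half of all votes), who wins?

Denver

Round 1: Chicago 11, Denver 14, Edmonton 14. Chicago eliminated.
Round 2: Denver 21, Edmonton 18. Denver has a majority (≥20).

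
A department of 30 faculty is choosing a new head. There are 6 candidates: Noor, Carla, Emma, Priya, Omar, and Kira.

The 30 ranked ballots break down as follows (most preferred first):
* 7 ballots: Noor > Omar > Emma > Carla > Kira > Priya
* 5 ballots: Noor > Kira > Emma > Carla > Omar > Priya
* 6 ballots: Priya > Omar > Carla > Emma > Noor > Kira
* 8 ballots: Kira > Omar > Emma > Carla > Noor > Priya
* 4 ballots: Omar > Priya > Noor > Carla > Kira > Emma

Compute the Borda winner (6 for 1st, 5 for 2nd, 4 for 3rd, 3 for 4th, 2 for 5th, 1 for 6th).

Noor: 7×6 + 5×6 + 6×2 + 8×2 + 4×4 = 116
Carla: 7×3 + 5×3 + 6×4 + 8×3 + 4×3 = 96
Emma: 7×4 + 5×4 + 6×3 + 8×4 + 4×1 = 102
Priya: 7×1 + 5×1 + 6×6 + 8×1 + 4×5 = 76
Omar: 7×5 + 5×2 + 6×5 + 8×5 + 4×6 = 139
Kira: 7×2 + 5×5 + 6×1 + 8×6 + 4×2 = 101

Omar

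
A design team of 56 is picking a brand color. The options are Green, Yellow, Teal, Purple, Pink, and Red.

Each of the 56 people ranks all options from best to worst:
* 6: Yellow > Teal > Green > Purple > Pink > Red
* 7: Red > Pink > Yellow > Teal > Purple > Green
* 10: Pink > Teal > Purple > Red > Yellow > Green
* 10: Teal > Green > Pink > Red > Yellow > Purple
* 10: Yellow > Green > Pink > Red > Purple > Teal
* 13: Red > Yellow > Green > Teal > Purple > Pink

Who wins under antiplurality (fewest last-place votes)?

Last-place votes: Green 17, Yellow 0, Teal 10, Purple 10, Pink 13, Red 6.

Yellow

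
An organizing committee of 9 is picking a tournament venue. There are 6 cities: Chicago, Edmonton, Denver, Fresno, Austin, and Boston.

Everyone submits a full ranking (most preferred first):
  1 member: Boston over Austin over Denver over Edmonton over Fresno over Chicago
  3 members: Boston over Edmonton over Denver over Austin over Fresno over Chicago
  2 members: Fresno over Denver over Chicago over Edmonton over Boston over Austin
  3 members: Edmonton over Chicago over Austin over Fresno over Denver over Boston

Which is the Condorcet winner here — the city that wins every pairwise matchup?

Edmonton vs Chicago: 7–2
Edmonton vs Denver: 6–3
Edmonton vs Fresno: 7–2
Edmonton vs Austin: 8–1
Edmonton vs Boston: 5–4
Edmonton beats every other city.

Edmonton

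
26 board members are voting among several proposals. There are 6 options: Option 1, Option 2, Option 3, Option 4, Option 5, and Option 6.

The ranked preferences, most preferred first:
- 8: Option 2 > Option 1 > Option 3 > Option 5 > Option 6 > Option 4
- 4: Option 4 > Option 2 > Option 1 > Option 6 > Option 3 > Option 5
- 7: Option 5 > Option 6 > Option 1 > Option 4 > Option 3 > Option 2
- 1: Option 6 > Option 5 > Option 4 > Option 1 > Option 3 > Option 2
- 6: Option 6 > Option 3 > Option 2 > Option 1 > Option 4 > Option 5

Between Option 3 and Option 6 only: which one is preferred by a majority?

Option 3 is ranked above Option 6 on 8 ballots; Option 6 above Option 3 on 18.

Option 6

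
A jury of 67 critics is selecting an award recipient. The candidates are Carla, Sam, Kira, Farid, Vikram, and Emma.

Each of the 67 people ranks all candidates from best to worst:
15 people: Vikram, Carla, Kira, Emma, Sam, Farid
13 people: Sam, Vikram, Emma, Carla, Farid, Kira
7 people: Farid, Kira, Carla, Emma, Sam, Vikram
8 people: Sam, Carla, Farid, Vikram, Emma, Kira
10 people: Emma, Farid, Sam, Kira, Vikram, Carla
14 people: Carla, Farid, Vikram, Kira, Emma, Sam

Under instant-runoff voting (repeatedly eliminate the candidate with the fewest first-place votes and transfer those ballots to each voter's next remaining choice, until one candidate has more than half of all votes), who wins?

Carla

Round 1: Carla 14, Sam 21, Kira 0, Farid 7, Vikram 15, Emma 10. Kira eliminated.
Round 2: Carla 14, Sam 21, Farid 7, Vikram 15, Emma 10. Farid eliminated.
Round 3: Carla 21, Sam 21, Vikram 15, Emma 10. Emma eliminated.
Round 4: Carla 21, Sam 31, Vikram 15. Vikram eliminated.
Round 5: Carla 36, Sam 31. Carla has a majority (≥34).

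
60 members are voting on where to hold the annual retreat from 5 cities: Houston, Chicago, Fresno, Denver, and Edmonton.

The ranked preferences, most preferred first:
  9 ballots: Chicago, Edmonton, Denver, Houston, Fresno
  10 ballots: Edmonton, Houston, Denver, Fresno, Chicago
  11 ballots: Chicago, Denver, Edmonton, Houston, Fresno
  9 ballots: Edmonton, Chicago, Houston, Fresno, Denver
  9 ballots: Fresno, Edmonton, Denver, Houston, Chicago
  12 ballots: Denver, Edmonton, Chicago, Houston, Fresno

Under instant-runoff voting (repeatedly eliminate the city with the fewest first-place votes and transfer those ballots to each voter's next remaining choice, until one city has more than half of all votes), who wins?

Round 1: Houston 0, Chicago 20, Fresno 9, Denver 12, Edmonton 19. Houston eliminated.
Round 2: Chicago 20, Fresno 9, Denver 12, Edmonton 19. Fresno eliminated.
Round 3: Chicago 20, Denver 12, Edmonton 28. Denver eliminated.
Round 4: Chicago 20, Edmonton 40. Edmonton has a majority (≥31).

Edmonton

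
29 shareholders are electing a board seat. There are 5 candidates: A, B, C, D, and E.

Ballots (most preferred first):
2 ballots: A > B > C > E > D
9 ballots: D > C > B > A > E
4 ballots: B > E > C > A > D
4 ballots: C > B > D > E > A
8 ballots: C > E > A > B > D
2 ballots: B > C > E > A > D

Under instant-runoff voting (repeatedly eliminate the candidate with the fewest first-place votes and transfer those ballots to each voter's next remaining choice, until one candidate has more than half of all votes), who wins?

Round 1: A 2, B 6, C 12, D 9, E 0. E eliminated.
Round 2: A 2, B 6, C 12, D 9. A eliminated.
Round 3: B 8, C 12, D 9. B eliminated.
Round 4: C 20, D 9. C has a majority (≥15).

C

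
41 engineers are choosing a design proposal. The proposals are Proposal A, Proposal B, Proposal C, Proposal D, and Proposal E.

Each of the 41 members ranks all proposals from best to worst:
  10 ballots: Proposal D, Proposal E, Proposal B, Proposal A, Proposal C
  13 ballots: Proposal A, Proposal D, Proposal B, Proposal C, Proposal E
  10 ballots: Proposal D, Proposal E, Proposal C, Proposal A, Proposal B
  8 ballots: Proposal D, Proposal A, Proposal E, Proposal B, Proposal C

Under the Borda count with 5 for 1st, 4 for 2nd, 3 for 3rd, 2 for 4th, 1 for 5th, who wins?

Proposal D

Proposal A: 10×2 + 13×5 + 10×2 + 8×4 = 137
Proposal B: 10×3 + 13×3 + 10×1 + 8×2 = 95
Proposal C: 10×1 + 13×2 + 10×3 + 8×1 = 74
Proposal D: 10×5 + 13×4 + 10×5 + 8×5 = 192
Proposal E: 10×4 + 13×1 + 10×4 + 8×3 = 117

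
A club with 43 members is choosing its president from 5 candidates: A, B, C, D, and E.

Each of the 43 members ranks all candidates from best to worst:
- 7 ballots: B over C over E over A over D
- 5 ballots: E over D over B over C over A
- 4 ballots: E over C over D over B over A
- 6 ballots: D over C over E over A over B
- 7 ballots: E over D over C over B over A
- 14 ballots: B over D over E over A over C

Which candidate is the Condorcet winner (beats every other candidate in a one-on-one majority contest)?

E vs A: 43–0
E vs B: 22–21
E vs C: 30–13
E vs D: 23–20
E beats every other candidate.

E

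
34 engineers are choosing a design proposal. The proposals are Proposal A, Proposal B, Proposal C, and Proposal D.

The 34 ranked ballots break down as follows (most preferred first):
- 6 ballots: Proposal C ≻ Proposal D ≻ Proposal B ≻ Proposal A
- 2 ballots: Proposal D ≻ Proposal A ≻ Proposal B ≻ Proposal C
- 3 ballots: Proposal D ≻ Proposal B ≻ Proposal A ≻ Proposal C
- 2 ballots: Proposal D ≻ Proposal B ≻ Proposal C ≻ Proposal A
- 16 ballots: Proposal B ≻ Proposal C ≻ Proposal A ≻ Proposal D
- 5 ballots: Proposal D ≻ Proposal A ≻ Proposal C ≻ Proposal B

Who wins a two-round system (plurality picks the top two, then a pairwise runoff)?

Proposal D

Round 1 first-place votes: Proposal A 0, Proposal B 16, Proposal C 6, Proposal D 12. Proposal B and Proposal D advance.
Runoff: Proposal B is ranked above Proposal D on 16 ballots, Proposal D above Proposal B on 18.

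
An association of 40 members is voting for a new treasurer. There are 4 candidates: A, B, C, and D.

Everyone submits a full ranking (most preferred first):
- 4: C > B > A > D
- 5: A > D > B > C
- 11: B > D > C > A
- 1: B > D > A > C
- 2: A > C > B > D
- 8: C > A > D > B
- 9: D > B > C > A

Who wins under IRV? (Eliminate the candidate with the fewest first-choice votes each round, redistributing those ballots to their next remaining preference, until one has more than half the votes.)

D

Round 1: A 7, B 12, C 12, D 9. A eliminated.
Round 2: B 12, C 14, D 14. B eliminated.
Round 3: C 14, D 26. D has a majority (≥21).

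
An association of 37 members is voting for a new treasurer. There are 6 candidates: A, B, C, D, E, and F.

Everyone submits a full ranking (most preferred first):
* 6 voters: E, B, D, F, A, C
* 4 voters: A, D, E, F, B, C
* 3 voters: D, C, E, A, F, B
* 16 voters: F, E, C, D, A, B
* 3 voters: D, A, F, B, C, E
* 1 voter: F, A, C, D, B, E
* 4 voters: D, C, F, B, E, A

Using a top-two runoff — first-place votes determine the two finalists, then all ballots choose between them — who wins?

D

Round 1 first-place votes: A 4, B 0, C 0, D 10, E 6, F 17. F and D advance.
Runoff: F is ranked above D on 17 ballots, D above F on 20.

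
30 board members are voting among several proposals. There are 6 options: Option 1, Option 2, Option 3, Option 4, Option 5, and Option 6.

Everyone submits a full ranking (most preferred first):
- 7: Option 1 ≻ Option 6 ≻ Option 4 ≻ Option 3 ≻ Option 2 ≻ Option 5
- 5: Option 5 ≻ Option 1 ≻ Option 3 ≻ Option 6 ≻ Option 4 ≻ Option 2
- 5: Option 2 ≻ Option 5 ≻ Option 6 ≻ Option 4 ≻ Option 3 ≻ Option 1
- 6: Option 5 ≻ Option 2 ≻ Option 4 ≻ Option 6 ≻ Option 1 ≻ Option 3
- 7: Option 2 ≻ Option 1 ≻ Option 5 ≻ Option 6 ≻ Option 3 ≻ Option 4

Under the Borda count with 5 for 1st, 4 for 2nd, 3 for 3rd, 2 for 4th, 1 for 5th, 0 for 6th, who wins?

Option 5

Option 1: 7×5 + 5×4 + 5×0 + 6×1 + 7×4 = 89
Option 2: 7×1 + 5×0 + 5×5 + 6×4 + 7×5 = 91
Option 3: 7×2 + 5×3 + 5×1 + 6×0 + 7×1 = 41
Option 4: 7×3 + 5×1 + 5×2 + 6×3 + 7×0 = 54
Option 5: 7×0 + 5×5 + 5×4 + 6×5 + 7×3 = 96
Option 6: 7×4 + 5×2 + 5×3 + 6×2 + 7×2 = 79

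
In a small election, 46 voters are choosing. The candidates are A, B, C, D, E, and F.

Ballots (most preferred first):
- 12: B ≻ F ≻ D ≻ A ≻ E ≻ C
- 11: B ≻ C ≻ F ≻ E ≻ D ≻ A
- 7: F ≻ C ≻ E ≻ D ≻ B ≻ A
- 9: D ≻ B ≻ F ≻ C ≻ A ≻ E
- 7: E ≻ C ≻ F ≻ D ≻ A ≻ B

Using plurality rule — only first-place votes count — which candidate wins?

First-place votes: A 0, B 23, C 0, D 9, E 7, F 7.

B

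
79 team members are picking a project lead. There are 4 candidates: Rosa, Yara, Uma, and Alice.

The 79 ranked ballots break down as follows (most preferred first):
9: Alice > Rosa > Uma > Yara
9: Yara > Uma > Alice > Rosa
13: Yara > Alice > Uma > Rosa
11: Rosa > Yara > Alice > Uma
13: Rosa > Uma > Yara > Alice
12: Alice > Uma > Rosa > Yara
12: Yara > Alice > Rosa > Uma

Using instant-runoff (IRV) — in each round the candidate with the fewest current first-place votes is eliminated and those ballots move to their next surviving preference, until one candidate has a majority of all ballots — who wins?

Round 1: Rosa 24, Yara 34, Uma 0, Alice 21. Uma eliminated.
Round 2: Rosa 24, Yara 34, Alice 21. Alice eliminated.
Round 3: Rosa 45, Yara 34. Rosa has a majority (≥40).

Rosa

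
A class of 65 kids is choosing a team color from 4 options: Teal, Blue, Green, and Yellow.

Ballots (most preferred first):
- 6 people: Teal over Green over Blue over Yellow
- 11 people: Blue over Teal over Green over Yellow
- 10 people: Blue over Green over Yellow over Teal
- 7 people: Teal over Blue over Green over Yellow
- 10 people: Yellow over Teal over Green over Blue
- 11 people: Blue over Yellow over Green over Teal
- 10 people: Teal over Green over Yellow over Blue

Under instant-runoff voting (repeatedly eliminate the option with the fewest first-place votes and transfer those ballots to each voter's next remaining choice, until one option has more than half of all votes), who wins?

Round 1: Teal 23, Blue 32, Green 0, Yellow 10. Green eliminated.
Round 2: Teal 23, Blue 32, Yellow 10. Yellow eliminated.
Round 3: Teal 33, Blue 32. Teal has a majority (≥33).

Teal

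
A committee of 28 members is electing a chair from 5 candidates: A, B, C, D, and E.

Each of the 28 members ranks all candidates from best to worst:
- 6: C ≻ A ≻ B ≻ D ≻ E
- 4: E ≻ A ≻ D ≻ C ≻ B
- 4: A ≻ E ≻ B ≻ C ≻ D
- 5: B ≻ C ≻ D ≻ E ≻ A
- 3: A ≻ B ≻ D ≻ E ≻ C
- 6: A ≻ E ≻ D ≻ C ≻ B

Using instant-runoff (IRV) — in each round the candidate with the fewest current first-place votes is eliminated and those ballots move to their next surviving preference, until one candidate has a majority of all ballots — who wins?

Round 1: A 13, B 5, C 6, D 0, E 4. D eliminated.
Round 2: A 13, B 5, C 6, E 4. E eliminated.
Round 3: A 17, B 5, C 6. A has a majority (≥15).

A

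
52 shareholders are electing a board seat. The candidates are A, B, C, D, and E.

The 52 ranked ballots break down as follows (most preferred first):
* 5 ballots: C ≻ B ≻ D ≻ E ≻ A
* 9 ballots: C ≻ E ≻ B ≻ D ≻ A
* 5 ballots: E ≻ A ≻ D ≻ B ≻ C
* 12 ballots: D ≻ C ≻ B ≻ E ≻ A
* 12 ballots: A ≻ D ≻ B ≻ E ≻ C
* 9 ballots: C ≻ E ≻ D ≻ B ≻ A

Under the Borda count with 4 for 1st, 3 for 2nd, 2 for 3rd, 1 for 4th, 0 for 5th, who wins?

D

A: 5×0 + 9×0 + 5×3 + 12×0 + 12×4 + 9×0 = 63
B: 5×3 + 9×2 + 5×1 + 12×2 + 12×2 + 9×1 = 95
C: 5×4 + 9×4 + 5×0 + 12×3 + 12×0 + 9×4 = 128
D: 5×2 + 9×1 + 5×2 + 12×4 + 12×3 + 9×2 = 131
E: 5×1 + 9×3 + 5×4 + 12×1 + 12×1 + 9×3 = 103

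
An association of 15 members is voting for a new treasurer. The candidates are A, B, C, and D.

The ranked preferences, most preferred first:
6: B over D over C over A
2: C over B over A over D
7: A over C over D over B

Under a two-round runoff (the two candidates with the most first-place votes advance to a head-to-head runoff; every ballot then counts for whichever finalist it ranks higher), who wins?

Round 1 first-place votes: A 7, B 6, C 2, D 0. A and B advance.
Runoff: A is ranked above B on 7 ballots, B above A on 8.

B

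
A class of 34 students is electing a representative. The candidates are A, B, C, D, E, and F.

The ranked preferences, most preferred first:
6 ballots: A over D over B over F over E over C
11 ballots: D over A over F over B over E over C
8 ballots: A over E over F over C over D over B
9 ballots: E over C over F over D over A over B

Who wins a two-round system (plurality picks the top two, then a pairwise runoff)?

Round 1 first-place votes: A 14, B 0, C 0, D 11, E 9, F 0. A and D advance.
Runoff: A is ranked above D on 14 ballots, D above A on 20.

D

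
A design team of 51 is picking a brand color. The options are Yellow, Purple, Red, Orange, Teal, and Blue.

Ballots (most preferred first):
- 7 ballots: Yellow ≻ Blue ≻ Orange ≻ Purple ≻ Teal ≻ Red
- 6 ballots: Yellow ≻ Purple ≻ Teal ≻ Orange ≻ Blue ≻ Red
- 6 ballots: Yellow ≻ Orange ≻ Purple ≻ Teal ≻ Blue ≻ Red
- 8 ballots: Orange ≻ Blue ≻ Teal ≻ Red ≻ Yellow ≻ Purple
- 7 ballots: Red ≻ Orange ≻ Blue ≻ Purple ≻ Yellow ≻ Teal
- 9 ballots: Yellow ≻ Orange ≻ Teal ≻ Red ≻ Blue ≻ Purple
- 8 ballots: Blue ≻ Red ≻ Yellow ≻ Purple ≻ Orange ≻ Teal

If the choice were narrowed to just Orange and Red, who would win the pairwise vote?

Orange is ranked above Red on 36 ballots; Red above Orange on 15.

Orange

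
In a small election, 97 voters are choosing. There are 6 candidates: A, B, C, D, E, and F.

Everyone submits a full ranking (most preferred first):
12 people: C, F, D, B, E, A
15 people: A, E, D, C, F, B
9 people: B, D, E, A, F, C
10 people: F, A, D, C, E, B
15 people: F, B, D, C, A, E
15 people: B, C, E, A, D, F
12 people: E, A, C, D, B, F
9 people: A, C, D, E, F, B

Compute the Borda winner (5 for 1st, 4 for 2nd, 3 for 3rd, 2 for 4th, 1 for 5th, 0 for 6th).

C

A: 12×0 + 15×5 + 9×2 + 10×4 + 15×1 + 15×2 + 12×4 + 9×5 = 271
B: 12×2 + 15×0 + 9×5 + 10×0 + 15×4 + 15×5 + 12×1 + 9×0 = 216
C: 12×5 + 15×2 + 9×0 + 10×2 + 15×2 + 15×4 + 12×3 + 9×4 = 272
D: 12×3 + 15×3 + 9×4 + 10×3 + 15×3 + 15×1 + 12×2 + 9×3 = 258
E: 12×1 + 15×4 + 9×3 + 10×1 + 15×0 + 15×3 + 12×5 + 9×2 = 232
F: 12×4 + 15×1 + 9×1 + 10×5 + 15×5 + 15×0 + 12×0 + 9×1 = 206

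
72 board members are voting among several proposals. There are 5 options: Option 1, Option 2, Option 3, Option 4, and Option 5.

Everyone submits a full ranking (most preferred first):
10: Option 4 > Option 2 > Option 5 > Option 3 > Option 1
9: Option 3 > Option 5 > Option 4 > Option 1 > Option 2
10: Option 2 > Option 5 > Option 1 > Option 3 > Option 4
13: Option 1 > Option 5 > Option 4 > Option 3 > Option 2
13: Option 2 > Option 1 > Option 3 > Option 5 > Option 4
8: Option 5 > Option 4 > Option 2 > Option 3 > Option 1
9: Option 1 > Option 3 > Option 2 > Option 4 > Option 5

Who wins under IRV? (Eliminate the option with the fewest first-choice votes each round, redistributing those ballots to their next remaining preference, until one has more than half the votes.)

Option 4

Round 1: Option 1 22, Option 2 23, Option 3 9, Option 4 10, Option 5 8. Option 5 eliminated.
Round 2: Option 1 22, Option 2 23, Option 3 9, Option 4 18. Option 3 eliminated.
Round 3: Option 1 22, Option 2 23, Option 4 27. Option 1 eliminated.
Round 4: Option 2 32, Option 4 40. Option 4 has a majority (≥37).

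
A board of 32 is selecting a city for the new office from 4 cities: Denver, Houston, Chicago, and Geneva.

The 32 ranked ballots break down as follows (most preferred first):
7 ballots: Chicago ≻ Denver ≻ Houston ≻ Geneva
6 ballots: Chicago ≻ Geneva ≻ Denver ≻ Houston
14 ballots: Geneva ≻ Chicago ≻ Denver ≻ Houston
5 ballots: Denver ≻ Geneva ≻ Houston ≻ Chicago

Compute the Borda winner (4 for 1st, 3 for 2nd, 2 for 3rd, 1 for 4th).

Denver: 7×3 + 6×2 + 14×2 + 5×4 = 81
Houston: 7×2 + 6×1 + 14×1 + 5×2 = 44
Chicago: 7×4 + 6×4 + 14×3 + 5×1 = 99
Geneva: 7×1 + 6×3 + 14×4 + 5×3 = 96

Chicago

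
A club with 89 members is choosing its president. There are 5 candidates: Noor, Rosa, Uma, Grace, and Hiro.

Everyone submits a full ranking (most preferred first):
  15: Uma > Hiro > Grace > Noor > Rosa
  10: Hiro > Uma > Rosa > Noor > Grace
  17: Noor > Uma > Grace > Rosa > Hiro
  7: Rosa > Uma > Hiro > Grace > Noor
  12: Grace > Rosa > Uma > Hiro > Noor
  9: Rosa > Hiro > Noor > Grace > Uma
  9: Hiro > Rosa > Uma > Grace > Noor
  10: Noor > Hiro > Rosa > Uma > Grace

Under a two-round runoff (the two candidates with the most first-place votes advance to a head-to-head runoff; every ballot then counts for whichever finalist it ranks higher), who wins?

Round 1 first-place votes: Noor 27, Rosa 16, Uma 15, Grace 12, Hiro 19. Noor and Hiro advance.
Runoff: Noor is ranked above Hiro on 27 ballots, Hiro above Noor on 62.

Hiro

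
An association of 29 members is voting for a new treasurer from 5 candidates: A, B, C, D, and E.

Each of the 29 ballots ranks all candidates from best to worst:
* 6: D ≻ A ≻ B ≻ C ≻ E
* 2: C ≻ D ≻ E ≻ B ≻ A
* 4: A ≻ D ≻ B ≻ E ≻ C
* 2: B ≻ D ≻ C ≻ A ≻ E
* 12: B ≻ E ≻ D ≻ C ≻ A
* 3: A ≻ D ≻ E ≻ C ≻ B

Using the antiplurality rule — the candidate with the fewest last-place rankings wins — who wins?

D

Last-place votes: A 14, B 3, C 4, D 0, E 8.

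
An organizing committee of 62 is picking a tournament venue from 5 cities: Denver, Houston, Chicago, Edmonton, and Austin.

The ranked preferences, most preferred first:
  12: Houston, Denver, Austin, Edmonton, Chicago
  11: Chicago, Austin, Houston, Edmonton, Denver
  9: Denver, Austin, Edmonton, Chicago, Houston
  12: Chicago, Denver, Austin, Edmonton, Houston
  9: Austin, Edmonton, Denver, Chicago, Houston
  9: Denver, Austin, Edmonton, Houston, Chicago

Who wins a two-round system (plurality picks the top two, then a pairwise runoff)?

Round 1 first-place votes: Denver 18, Houston 12, Chicago 23, Edmonton 0, Austin 9. Chicago and Denver advance.
Runoff: Chicago is ranked above Denver on 23 ballots, Denver above Chicago on 39.

Denver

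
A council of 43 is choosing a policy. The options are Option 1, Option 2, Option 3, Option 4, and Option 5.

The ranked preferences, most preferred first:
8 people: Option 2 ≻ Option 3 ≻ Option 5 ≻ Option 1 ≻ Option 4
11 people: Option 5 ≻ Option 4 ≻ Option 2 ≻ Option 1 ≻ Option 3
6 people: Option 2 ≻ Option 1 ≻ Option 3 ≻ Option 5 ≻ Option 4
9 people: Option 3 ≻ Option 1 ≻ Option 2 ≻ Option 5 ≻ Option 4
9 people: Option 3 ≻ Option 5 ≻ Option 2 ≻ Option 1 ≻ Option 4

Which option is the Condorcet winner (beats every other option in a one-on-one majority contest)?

Option 2

Option 2 vs Option 1: 34–9
Option 2 vs Option 3: 25–18
Option 2 vs Option 4: 32–11
Option 2 vs Option 5: 23–20
Option 2 beats every other option.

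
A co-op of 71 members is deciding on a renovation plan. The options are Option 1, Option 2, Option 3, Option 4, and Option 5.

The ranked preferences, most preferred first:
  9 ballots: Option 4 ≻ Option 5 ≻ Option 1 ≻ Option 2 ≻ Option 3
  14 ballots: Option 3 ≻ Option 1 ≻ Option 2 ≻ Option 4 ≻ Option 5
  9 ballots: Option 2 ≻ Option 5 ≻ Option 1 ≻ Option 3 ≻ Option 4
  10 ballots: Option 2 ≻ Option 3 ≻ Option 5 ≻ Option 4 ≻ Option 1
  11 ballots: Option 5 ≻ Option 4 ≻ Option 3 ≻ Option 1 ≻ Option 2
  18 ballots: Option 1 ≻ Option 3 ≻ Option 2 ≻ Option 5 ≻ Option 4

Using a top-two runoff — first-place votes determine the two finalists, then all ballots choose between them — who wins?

Round 1 first-place votes: Option 1 18, Option 2 19, Option 3 14, Option 4 9, Option 5 11. Option 2 and Option 1 advance.
Runoff: Option 2 is ranked above Option 1 on 19 ballots, Option 1 above Option 2 on 52.

Option 1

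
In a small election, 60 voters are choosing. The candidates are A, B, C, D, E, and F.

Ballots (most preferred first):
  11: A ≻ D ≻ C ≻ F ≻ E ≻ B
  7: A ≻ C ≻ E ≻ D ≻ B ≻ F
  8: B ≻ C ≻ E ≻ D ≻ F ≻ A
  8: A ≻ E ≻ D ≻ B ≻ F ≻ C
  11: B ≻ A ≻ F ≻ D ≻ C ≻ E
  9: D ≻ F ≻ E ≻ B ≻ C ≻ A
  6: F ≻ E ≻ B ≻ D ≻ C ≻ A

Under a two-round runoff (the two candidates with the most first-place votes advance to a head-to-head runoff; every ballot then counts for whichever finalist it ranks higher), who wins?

B

Round 1 first-place votes: A 26, B 19, C 0, D 9, E 0, F 6. A and B advance.
Runoff: A is ranked above B on 26 ballots, B above A on 34.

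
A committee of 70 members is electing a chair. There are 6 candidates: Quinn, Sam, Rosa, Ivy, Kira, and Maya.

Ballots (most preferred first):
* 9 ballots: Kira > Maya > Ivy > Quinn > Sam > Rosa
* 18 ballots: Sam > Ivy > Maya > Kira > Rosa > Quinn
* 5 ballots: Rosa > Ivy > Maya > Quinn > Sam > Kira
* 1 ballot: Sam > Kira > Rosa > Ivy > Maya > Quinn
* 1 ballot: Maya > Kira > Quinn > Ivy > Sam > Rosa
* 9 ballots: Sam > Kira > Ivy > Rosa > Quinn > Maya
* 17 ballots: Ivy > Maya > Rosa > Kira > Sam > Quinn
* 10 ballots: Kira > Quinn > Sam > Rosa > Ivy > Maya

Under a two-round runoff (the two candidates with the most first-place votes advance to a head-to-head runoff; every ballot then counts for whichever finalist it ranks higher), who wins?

Round 1 first-place votes: Quinn 0, Sam 28, Rosa 5, Ivy 17, Kira 19, Maya 1. Sam and Kira advance.
Runoff: Sam is ranked above Kira on 33 ballots, Kira above Sam on 37.

Kira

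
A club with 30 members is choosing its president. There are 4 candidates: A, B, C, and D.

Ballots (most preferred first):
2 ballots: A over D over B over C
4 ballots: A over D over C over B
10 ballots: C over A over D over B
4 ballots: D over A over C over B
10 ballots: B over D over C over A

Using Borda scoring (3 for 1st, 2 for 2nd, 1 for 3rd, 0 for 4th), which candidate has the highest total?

D

A: 2×3 + 4×3 + 10×2 + 4×2 + 10×0 = 46
B: 2×1 + 4×0 + 10×0 + 4×0 + 10×3 = 32
C: 2×0 + 4×1 + 10×3 + 4×1 + 10×1 = 48
D: 2×2 + 4×2 + 10×1 + 4×3 + 10×2 = 54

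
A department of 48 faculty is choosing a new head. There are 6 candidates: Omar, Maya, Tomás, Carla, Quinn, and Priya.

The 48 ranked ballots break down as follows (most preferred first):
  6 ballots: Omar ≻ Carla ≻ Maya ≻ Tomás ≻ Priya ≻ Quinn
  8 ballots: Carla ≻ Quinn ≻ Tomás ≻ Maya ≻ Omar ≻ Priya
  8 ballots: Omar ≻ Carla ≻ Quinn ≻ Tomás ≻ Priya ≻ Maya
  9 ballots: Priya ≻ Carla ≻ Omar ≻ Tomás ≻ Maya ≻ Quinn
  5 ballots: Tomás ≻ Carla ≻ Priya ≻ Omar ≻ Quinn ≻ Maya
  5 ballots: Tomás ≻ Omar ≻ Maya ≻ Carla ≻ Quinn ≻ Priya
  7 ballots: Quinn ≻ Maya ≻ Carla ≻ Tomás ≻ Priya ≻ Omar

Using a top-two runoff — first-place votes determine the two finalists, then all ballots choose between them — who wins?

Tomás

Round 1 first-place votes: Omar 14, Maya 0, Tomás 10, Carla 8, Quinn 7, Priya 9. Omar and Tomás advance.
Runoff: Omar is ranked above Tomás on 23 ballots, Tomás above Omar on 25.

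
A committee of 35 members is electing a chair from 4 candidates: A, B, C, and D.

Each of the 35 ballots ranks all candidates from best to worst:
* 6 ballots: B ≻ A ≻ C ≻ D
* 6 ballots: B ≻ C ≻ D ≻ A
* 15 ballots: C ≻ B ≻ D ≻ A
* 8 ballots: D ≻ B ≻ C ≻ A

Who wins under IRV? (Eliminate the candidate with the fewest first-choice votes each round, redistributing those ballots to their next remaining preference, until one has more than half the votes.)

B

Round 1: A 0, B 12, C 15, D 8. A eliminated.
Round 2: B 12, C 15, D 8. D eliminated.
Round 3: B 20, C 15. B has a majority (≥18).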